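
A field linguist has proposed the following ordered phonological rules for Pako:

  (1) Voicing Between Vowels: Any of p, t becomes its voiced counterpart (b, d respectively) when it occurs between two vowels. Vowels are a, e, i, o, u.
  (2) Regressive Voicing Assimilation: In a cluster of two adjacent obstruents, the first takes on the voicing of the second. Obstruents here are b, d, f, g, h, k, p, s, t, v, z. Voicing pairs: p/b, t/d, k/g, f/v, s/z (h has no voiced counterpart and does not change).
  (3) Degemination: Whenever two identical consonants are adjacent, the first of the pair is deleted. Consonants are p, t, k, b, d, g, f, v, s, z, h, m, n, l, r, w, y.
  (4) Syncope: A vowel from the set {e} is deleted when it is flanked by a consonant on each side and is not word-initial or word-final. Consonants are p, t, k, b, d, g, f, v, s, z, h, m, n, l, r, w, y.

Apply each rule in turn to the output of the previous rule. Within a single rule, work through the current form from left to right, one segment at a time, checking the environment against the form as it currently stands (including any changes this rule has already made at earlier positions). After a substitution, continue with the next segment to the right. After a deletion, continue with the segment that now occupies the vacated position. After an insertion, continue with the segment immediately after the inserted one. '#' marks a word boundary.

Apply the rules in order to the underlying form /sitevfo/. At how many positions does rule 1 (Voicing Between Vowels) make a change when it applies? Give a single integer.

(1) Voicing Between Vowels: [sitevfo] → [sidevfo]
(2) Regressive Voicing Assimilation: [sidevfo] → [sideffo]
(3) Degemination: [sideffo] → [sidefo]
(4) Syncope: [sidefo] → [sidfo]
Rule 1 changed 1 position(s).

1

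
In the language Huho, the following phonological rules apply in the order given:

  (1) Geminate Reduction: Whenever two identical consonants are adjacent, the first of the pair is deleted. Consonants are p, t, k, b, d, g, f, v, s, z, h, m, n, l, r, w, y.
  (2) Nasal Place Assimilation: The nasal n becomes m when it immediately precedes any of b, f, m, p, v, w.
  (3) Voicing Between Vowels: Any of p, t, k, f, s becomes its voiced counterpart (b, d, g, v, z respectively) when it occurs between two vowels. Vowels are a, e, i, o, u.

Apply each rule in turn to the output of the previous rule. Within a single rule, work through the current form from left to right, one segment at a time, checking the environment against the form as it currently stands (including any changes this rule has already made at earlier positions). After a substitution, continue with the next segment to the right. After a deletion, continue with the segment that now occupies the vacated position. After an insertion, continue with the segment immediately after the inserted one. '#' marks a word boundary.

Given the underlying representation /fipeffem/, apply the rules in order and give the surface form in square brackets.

(1) Geminate Reduction: [fipeffem] → [fipefem]
(2) Nasal Place Assimilation: no change — [fipefem]
(3) Voicing Between Vowels: [fipefem] → [fibevem]

[fibevem]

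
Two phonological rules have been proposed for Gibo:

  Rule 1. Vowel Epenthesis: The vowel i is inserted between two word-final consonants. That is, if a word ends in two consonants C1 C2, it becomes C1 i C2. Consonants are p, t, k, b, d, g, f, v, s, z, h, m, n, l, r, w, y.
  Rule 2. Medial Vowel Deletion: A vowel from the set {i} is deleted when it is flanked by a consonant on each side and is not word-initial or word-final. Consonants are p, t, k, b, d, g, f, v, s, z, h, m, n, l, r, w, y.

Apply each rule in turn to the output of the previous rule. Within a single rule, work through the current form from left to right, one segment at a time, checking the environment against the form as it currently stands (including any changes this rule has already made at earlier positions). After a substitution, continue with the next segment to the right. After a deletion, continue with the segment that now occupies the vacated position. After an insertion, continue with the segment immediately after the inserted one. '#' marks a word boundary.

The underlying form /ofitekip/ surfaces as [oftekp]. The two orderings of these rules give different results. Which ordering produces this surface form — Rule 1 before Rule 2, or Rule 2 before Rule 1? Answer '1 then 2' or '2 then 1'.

1 then 2

Order 1 then 2:
  1 Vowel Epenthesis: no change — [ofitekip]
  2 Medial Vowel Deletion: [ofitekip] → [oftekp]
  result: [oftekp]
Order 2 then 1:
  2 Medial Vowel Deletion: [ofitekip] → [oftekp]
  1 Vowel Epenthesis: [oftekp] → [oftekip]
  result: [oftekip]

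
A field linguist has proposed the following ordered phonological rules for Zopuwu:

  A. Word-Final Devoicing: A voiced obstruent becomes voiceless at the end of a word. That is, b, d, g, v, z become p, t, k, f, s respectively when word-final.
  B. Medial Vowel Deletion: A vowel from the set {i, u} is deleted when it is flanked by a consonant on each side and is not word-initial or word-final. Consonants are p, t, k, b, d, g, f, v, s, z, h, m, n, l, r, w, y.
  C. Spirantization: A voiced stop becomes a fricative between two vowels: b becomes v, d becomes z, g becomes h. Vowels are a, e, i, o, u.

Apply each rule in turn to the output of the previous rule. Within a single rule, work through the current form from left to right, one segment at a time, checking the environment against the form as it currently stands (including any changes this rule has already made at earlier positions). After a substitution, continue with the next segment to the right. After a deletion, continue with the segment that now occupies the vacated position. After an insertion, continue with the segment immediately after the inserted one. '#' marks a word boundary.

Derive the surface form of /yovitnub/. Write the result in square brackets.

A Word-Final Devoicing: [yovitnub] → [yovitnup]
B Medial Vowel Deletion: [yovitnup] → [yovtnp]
C Spirantization: no change — [yovtnp]

[yovtnp]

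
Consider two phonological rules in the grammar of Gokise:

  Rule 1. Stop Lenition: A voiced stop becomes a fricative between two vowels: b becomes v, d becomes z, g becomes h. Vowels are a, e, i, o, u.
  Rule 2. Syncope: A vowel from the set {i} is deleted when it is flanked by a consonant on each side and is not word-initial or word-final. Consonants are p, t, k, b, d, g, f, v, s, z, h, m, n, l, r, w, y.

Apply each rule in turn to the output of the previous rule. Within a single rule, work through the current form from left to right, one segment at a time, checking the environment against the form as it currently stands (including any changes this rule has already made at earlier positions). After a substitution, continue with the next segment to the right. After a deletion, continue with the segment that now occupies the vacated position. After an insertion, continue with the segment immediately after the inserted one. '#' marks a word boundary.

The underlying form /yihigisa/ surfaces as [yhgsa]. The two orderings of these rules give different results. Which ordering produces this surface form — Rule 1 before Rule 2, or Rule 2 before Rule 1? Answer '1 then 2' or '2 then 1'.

2 then 1

Order 1 then 2:
  1 Stop Lenition: [yihigisa] → [yihihisa]
  2 Syncope: [yihihisa] → [yhhsa]
  result: [yhhsa]
Order 2 then 1:
  2 Syncope: [yihigisa] → [yhgsa]
  1 Stop Lenition: no change — [yhgsa]
  result: [yhgsa]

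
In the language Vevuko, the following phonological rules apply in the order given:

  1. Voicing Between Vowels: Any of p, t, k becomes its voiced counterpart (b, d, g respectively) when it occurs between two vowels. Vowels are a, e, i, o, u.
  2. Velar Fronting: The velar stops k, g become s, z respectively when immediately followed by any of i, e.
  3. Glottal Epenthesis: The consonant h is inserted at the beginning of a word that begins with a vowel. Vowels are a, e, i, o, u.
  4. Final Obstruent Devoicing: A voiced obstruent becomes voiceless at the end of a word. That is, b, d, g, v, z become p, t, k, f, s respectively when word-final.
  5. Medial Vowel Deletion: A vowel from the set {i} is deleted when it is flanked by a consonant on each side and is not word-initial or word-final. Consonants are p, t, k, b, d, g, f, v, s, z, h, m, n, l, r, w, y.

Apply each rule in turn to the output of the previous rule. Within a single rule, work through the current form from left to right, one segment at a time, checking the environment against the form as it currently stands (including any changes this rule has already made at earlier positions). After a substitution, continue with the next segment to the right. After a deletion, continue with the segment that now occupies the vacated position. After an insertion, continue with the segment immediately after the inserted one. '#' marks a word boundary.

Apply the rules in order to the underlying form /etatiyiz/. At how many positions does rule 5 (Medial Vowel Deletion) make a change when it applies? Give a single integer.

2

1 Voicing Between Vowels: [etatiyiz] → [edadiyiz]
2 Velar Fronting: no change — [edadiyiz]
3 Glottal Epenthesis: [edadiyiz] → [hedadiyiz]
4 Final Obstruent Devoicing: [hedadiyiz] → [hedadiyis]
5 Medial Vowel Deletion: [hedadiyis] → [hedadys]
Rule 5 changed 2 position(s).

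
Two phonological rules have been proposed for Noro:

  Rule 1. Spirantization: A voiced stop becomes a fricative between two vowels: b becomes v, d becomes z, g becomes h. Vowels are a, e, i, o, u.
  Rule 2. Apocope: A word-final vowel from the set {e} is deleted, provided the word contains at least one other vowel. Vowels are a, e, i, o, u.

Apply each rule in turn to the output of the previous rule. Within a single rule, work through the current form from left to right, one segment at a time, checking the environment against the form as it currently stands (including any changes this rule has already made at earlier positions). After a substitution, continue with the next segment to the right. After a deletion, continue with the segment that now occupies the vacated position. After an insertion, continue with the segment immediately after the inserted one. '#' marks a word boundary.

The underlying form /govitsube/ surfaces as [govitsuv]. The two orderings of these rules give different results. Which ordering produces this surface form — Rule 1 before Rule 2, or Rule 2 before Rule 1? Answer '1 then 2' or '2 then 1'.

1 then 2

Order 1 then 2:
  1 Spirantization: [govitsube] → [govitsuve]
  2 Apocope: [govitsuve] → [govitsuv]
  result: [govitsuv]
Order 2 then 1:
  2 Apocope: [govitsube] → [govitsub]
  1 Spirantization: no change — [govitsub]
  result: [govitsub]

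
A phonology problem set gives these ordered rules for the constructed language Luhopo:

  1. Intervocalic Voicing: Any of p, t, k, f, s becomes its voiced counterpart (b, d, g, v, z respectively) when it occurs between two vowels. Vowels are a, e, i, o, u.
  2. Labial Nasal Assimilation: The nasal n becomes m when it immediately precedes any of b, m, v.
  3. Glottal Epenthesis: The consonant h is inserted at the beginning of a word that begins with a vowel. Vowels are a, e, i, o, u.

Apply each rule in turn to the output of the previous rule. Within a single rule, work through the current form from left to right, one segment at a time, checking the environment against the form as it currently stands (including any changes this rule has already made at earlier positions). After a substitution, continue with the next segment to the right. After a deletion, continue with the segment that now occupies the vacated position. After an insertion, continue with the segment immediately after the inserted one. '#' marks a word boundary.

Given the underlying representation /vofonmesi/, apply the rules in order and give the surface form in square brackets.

[vovommezi]

1 Intervocalic Voicing: [vofonmesi] → [vovonmezi]
2 Labial Nasal Assimilation: [vovonmezi] → [vovommezi]
3 Glottal Epenthesis: no change — [vovommezi]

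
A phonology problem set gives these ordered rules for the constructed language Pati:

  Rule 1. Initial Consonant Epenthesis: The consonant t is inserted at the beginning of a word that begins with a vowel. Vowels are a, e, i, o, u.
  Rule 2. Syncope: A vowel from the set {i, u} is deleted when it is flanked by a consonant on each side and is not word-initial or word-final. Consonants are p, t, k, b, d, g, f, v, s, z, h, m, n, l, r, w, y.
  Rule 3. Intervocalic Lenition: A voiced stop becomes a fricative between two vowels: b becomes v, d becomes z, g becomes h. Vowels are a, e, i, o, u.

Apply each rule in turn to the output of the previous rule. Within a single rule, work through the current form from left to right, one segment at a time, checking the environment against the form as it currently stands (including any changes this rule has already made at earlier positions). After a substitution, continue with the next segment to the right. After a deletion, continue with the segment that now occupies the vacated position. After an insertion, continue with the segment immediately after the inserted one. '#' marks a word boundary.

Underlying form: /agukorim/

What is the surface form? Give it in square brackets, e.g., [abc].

Rule 1 Initial Consonant Epenthesis: [agukorim] → [tagukorim]
Rule 2 Syncope: [tagukorim] → [tagkorm]
Rule 3 Intervocalic Lenition: no change — [tagkorm]

[tagkorm]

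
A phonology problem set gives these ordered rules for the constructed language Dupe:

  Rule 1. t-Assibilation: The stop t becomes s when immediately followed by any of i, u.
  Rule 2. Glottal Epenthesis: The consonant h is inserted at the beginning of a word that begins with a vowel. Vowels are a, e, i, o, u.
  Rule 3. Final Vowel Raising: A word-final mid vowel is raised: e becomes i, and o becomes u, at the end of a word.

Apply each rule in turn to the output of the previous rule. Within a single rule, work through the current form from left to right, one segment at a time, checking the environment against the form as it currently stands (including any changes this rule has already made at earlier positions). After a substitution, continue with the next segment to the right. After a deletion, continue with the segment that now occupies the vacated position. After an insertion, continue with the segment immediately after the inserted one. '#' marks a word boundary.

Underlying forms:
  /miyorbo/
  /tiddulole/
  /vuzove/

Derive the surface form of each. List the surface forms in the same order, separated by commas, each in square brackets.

/miyorbo/:
  Rule 1 t-Assibilation: no change — [miyorbo]
  Rule 2 Glottal Epenthesis: no change — [miyorbo]
  Rule 3 Final Vowel Raising: [miyorbo] → [miyorbu]
/tiddulole/:
  Rule 1 t-Assibilation: [tiddulole] → [siddulole]
  Rule 2 Glottal Epenthesis: no change — [siddulole]
  Rule 3 Final Vowel Raising: [siddulole] → [sidduloli]
/vuzove/:
  Rule 1 t-Assibilation: no change — [vuzove]
  Rule 2 Glottal Epenthesis: no change — [vuzove]
  Rule 3 Final Vowel Raising: [vuzove] → [vuzovi]

[miyorbu], [sidduloli], [vuzovi]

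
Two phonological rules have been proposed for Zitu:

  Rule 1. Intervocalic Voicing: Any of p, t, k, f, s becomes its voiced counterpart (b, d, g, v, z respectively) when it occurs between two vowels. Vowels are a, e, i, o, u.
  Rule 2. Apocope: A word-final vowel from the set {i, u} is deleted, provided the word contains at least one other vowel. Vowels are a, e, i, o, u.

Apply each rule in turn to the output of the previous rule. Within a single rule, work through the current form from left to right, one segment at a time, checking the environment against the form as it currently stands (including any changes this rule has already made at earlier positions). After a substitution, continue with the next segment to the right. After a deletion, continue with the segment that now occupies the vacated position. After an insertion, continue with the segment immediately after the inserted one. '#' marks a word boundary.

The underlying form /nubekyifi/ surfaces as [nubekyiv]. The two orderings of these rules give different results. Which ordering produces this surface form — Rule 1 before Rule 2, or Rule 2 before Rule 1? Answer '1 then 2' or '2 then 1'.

1 then 2

Order 1 then 2:
  1 Intervocalic Voicing: [nubekyifi] → [nubekyivi]
  2 Apocope: [nubekyivi] → [nubekyiv]
  result: [nubekyiv]
Order 2 then 1:
  2 Apocope: [nubekyifi] → [nubekyif]
  1 Intervocalic Voicing: no change — [nubekyif]
  result: [nubekyif]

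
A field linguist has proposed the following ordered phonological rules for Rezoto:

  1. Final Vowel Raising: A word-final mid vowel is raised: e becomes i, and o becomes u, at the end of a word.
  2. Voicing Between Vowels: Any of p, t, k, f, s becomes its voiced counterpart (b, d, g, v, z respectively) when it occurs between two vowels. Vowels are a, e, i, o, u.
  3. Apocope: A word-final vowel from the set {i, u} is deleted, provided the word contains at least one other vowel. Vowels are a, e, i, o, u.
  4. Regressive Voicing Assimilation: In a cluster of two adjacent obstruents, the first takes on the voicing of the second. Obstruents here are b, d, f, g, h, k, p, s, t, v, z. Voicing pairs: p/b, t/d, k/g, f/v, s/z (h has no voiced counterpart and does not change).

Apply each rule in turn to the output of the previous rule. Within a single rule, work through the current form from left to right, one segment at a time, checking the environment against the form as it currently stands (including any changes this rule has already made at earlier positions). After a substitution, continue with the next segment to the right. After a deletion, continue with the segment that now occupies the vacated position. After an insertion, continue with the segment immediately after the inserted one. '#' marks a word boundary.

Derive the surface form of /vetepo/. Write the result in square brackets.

[vedeb]

1 Final Vowel Raising: [vetepo] → [vetepu]
2 Voicing Between Vowels: [vetepu] → [vedebu]
3 Apocope: [vedebu] → [vedeb]
4 Regressive Voicing Assimilation: no change — [vedeb]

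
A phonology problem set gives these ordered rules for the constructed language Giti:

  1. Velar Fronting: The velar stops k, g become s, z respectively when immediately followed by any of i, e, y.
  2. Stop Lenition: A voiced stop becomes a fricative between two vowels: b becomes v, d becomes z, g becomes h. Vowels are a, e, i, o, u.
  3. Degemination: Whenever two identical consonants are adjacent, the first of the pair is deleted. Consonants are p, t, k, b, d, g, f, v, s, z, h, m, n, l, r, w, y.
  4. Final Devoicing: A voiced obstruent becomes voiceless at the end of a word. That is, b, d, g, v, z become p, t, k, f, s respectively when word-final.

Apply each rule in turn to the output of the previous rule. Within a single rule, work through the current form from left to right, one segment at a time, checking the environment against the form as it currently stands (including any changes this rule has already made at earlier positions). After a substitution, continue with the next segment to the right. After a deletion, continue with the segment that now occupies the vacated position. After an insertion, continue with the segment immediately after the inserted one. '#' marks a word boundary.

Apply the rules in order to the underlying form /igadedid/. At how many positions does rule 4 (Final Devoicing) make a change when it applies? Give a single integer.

1 Velar Fronting: no change — [igadedid]
2 Stop Lenition: [igadedid] → [ihazezid]
3 Degemination: no change — [ihazezid]
4 Final Devoicing: [ihazezid] → [ihazezit]
Rule 4 changed 1 position(s).

1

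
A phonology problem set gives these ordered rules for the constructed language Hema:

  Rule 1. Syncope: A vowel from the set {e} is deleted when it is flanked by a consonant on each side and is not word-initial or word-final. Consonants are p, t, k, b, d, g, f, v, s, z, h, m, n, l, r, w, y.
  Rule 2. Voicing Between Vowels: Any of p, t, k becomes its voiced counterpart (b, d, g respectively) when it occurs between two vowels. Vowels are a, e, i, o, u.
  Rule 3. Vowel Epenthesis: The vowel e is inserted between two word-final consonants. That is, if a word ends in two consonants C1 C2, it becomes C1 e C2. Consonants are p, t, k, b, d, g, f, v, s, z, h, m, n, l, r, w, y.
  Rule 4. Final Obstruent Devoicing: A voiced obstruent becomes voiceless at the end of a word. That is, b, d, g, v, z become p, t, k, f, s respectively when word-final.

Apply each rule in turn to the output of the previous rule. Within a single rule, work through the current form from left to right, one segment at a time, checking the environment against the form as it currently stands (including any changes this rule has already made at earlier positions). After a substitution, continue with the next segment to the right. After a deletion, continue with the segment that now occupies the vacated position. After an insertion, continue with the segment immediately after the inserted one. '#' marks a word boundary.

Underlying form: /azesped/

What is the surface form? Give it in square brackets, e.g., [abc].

Rule 1 Syncope: [azesped] → [azspd]
Rule 2 Voicing Between Vowels: no change — [azspd]
Rule 3 Vowel Epenthesis: [azspd] → [azsped]
Rule 4 Final Obstruent Devoicing: [azsped] → [azspet]

[azspet]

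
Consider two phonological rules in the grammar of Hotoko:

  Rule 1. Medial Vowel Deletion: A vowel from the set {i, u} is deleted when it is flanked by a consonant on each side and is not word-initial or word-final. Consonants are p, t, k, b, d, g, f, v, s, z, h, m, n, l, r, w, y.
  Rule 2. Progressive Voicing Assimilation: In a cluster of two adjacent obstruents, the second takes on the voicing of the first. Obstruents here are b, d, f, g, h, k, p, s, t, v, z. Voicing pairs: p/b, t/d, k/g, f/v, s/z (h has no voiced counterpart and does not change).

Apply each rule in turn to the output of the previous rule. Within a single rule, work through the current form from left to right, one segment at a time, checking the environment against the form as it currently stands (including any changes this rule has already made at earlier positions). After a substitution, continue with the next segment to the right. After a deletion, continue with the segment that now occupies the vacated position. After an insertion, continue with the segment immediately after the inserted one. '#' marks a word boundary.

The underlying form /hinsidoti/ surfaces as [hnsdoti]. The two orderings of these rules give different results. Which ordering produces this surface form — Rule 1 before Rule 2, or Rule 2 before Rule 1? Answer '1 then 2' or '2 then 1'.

2 then 1

Order 1 then 2:
  1 Medial Vowel Deletion: [hinsidoti] → [hnsdoti]
  2 Progressive Voicing Assimilation: [hnsdoti] → [hnstoti]
  result: [hnstoti]
Order 2 then 1:
  2 Progressive Voicing Assimilation: no change — [hinsidoti]
  1 Medial Vowel Deletion: [hinsidoti] → [hnsdoti]
  result: [hnsdoti]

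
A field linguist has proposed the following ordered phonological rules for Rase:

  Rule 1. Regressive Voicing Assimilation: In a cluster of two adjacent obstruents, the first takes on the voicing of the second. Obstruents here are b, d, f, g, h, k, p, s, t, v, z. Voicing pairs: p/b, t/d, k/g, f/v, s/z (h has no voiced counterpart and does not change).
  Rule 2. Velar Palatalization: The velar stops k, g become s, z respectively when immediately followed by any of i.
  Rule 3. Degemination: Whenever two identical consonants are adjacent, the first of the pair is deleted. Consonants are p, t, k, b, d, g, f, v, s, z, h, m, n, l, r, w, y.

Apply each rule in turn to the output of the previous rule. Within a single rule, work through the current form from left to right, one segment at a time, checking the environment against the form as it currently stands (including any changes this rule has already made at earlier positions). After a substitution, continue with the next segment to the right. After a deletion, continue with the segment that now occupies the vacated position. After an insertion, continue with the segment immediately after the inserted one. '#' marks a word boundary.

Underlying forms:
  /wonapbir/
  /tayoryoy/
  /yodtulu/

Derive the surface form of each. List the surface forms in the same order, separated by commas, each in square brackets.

[wonabir], [tayoryoy], [yotulu]

/wonapbir/:
  Rule 1 Regressive Voicing Assimilation: [wonapbir] → [wonabbir]
  Rule 2 Velar Palatalization: no change — [wonabbir]
  Rule 3 Degemination: [wonabbir] → [wonabir]
/tayoryoy/:
  Rule 1 Regressive Voicing Assimilation: no change — [tayoryoy]
  Rule 2 Velar Palatalization: no change — [tayoryoy]
  Rule 3 Degemination: no change — [tayoryoy]
/yodtulu/:
  Rule 1 Regressive Voicing Assimilation: [yodtulu] → [yottulu]
  Rule 2 Velar Palatalization: no change — [yottulu]
  Rule 3 Degemination: [yottulu] → [yotulu]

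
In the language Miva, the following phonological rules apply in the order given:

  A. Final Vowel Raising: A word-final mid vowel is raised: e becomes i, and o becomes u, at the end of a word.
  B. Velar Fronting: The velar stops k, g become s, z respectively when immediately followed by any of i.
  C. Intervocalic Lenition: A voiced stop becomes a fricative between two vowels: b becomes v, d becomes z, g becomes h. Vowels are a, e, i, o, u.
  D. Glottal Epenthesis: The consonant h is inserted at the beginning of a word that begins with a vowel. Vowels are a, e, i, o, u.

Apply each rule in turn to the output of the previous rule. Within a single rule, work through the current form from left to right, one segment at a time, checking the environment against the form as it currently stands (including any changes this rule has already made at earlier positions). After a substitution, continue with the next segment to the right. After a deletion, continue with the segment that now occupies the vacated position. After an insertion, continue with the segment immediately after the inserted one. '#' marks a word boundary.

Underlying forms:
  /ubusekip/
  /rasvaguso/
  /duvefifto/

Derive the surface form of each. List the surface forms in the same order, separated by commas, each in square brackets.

/ubusekip/:
  A Final Vowel Raising: no change — [ubusekip]
  B Velar Fronting: [ubusekip] → [ubusesip]
  C Intervocalic Lenition: [ubusesip] → [uvusesip]
  D Glottal Epenthesis: [uvusesip] → [huvusesip]
/rasvaguso/:
  A Final Vowel Raising: [rasvaguso] → [rasvagusu]
  B Velar Fronting: no change — [rasvagusu]
  C Intervocalic Lenition: [rasvagusu] → [rasvahusu]
  D Glottal Epenthesis: no change — [rasvahusu]
/duvefifto/:
  A Final Vowel Raising: [duvefifto] → [duvefiftu]
  B Velar Fronting: no change — [duvefiftu]
  C Intervocalic Lenition: no change — [duvefiftu]
  D Glottal Epenthesis: no change — [duvefiftu]

[huvusesip], [rasvahusu], [duvefiftu]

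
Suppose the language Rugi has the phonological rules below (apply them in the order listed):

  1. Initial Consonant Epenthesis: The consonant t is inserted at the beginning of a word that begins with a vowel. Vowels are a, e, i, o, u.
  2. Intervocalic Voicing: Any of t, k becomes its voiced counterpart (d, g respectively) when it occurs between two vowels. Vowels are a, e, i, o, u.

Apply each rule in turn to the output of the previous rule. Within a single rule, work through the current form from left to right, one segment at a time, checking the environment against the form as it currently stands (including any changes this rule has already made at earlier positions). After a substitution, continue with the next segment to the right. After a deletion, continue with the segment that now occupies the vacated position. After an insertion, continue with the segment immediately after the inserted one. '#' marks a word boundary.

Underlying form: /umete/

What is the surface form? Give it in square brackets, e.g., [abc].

[tumede]

1 Initial Consonant Epenthesis: [umete] → [tumete]
2 Intervocalic Voicing: [tumete] → [tumede]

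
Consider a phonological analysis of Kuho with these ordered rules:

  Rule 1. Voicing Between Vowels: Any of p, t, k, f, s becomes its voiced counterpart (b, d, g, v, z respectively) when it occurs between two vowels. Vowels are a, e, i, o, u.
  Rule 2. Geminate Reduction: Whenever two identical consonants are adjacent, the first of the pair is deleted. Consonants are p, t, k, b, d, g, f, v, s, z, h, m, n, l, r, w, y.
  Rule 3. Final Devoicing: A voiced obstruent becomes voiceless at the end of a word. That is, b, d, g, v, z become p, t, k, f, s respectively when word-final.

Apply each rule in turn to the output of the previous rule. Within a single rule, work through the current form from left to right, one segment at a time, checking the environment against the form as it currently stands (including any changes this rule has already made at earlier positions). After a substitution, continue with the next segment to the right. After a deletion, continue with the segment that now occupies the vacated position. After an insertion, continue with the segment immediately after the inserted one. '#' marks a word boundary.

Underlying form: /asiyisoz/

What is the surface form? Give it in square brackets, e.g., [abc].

Rule 1 Voicing Between Vowels: [asiyisoz] → [aziyizoz]
Rule 2 Geminate Reduction: no change — [aziyizoz]
Rule 3 Final Devoicing: [aziyizoz] → [aziyizos]

[aziyizos]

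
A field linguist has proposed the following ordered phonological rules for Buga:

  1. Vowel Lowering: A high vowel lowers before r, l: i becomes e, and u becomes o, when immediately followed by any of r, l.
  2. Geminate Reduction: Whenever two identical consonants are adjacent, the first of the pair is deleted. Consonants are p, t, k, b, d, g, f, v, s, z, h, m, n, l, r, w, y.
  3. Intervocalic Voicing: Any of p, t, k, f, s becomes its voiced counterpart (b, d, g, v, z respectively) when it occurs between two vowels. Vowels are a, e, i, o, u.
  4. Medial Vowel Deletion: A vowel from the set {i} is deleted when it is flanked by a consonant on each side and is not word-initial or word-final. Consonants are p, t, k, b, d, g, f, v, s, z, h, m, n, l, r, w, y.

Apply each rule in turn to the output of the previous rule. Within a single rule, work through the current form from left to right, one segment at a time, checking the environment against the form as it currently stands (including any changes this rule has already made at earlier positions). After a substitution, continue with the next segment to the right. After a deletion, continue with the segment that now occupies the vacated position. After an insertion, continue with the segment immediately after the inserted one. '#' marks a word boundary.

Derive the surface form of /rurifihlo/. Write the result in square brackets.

[rorvhlo]

1 Vowel Lowering: [rurifihlo] → [rorifihlo]
2 Geminate Reduction: no change — [rorifihlo]
3 Intervocalic Voicing: [rorifihlo] → [rorivihlo]
4 Medial Vowel Deletion: [rorivihlo] → [rorvhlo]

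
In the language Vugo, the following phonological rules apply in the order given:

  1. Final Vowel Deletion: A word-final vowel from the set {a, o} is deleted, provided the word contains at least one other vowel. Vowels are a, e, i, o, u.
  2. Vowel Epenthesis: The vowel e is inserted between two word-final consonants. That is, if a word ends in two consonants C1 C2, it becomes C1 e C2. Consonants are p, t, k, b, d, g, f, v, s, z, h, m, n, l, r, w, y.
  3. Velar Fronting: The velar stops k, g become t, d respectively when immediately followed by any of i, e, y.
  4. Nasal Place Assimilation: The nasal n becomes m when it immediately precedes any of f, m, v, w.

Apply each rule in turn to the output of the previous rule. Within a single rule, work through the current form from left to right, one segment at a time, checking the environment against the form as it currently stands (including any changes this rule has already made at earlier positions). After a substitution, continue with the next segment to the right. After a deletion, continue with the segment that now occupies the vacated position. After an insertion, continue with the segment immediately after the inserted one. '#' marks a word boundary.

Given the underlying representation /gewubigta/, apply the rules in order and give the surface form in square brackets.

[dewubidet]

1 Final Vowel Deletion: [gewubigta] → [gewubigt]
2 Vowel Epenthesis: [gewubigt] → [gewubiget]
3 Velar Fronting: [gewubiget] → [dewubidet]
4 Nasal Place Assimilation: no change — [dewubidet]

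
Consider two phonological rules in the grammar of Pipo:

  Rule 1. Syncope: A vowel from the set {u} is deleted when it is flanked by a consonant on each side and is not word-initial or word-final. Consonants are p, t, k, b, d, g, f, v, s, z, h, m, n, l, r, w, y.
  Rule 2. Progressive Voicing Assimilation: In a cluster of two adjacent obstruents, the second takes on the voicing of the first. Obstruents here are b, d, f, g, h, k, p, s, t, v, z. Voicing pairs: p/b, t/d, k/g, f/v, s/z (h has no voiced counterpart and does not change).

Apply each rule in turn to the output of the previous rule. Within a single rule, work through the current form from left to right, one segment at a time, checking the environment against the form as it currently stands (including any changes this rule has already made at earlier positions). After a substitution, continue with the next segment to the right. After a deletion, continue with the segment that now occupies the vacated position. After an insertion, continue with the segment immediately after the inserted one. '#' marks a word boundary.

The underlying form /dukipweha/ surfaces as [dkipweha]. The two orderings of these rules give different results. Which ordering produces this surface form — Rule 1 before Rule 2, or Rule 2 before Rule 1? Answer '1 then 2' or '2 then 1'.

2 then 1

Order 1 then 2:
  1 Syncope: [dukipweha] → [dkipweha]
  2 Progressive Voicing Assimilation: [dkipweha] → [dgipweha]
  result: [dgipweha]
Order 2 then 1:
  2 Progressive Voicing Assimilation: no change — [dukipweha]
  1 Syncope: [dukipweha] → [dkipweha]
  result: [dkipweha]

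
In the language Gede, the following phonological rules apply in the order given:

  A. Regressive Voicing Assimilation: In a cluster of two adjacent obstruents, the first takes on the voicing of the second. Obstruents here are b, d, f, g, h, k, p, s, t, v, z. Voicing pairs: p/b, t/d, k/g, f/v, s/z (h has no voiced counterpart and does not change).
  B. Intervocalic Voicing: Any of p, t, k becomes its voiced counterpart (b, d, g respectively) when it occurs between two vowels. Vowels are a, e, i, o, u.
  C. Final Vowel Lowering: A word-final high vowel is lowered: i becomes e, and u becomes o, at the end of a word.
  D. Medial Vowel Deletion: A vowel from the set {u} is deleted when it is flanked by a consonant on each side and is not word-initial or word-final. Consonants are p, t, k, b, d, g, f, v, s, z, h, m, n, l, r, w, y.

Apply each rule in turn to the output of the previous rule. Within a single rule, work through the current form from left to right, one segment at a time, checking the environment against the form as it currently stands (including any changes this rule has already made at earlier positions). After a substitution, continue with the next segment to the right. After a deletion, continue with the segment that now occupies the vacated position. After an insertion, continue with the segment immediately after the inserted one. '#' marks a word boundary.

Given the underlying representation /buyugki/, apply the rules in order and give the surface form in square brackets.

A Regressive Voicing Assimilation: [buyugki] → [buyukki]
B Intervocalic Voicing: no change — [buyukki]
C Final Vowel Lowering: [buyukki] → [buyukke]
D Medial Vowel Deletion: [buyukke] → [bykke]

[bykke]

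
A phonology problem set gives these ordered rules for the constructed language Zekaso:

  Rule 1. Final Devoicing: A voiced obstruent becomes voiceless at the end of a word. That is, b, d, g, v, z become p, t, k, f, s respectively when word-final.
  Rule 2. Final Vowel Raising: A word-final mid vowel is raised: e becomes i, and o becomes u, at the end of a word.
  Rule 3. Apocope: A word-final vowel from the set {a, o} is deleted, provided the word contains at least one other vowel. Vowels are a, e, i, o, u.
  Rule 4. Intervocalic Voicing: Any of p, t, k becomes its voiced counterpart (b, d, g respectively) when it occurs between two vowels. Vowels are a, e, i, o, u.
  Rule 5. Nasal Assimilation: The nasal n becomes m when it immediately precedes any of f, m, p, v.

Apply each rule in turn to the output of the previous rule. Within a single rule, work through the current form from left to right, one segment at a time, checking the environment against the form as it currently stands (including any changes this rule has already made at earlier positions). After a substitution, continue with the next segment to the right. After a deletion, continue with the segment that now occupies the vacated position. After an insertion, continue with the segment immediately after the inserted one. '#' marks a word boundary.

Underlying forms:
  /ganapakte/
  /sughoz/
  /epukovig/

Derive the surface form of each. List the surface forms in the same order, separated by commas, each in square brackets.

[ganabakti], [sughos], [ebugovik]

/ganapakte/:
  Rule 1 Final Devoicing: no change — [ganapakte]
  Rule 2 Final Vowel Raising: [ganapakte] → [ganapakti]
  Rule 3 Apocope: no change — [ganapakti]
  Rule 4 Intervocalic Voicing: [ganapakti] → [ganabakti]
  Rule 5 Nasal Assimilation: no change — [ganabakti]
/sughoz/:
  Rule 1 Final Devoicing: [sughoz] → [sughos]
  Rule 2 Final Vowel Raising: no change — [sughos]
  Rule 3 Apocope: no change — [sughos]
  Rule 4 Intervocalic Voicing: no change — [sughos]
  Rule 5 Nasal Assimilation: no change — [sughos]
/epukovig/:
  Rule 1 Final Devoicing: [epukovig] → [epukovik]
  Rule 2 Final Vowel Raising: no change — [epukovik]
  Rule 3 Apocope: no change — [epukovik]
  Rule 4 Intervocalic Voicing: [epukovik] → [ebugovik]
  Rule 5 Nasal Assimilation: no change — [ebugovik]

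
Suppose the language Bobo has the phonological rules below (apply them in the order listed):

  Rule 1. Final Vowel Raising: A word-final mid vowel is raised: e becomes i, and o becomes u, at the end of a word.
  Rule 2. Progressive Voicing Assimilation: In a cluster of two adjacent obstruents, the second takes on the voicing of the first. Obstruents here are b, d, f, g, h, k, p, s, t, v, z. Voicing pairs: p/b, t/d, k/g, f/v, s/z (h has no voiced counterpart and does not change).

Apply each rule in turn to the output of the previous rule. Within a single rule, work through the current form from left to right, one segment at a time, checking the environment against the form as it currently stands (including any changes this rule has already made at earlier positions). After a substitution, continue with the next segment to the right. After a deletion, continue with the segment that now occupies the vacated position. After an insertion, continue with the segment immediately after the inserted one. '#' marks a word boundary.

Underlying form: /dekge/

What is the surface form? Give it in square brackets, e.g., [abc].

Rule 1 Final Vowel Raising: [dekge] → [dekgi]
Rule 2 Progressive Voicing Assimilation: [dekgi] → [dekki]

[dekki]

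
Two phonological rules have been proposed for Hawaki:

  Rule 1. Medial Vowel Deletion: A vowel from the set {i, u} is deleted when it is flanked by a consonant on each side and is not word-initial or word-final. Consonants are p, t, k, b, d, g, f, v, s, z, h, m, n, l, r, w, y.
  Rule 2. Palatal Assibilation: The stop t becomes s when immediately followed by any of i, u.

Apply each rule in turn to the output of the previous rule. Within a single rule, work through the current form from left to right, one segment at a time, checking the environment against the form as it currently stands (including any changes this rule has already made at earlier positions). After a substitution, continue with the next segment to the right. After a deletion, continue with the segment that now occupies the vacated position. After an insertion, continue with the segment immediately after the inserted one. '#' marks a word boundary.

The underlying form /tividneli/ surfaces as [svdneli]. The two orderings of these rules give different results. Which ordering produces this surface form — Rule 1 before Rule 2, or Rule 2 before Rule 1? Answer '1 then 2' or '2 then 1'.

2 then 1

Order 1 then 2:
  1 Medial Vowel Deletion: [tividneli] → [tvdneli]
  2 Palatal Assibilation: no change — [tvdneli]
  result: [tvdneli]
Order 2 then 1:
  2 Palatal Assibilation: [tividneli] → [sividneli]
  1 Medial Vowel Deletion: [sividneli] → [svdneli]
  result: [svdneli]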